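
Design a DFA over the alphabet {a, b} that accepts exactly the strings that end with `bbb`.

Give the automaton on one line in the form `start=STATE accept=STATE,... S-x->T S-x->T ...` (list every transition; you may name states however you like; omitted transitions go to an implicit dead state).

start=S0 accept=S3 S0-a->S0 S0-b->S1 S1-a->S0 S1-b->S2 S2-a->S0 S2-b->S3 S3-a->S0 S3-b->S3

Remember how much of `bbb` the current input suffix matches. State S0 means no match yet; S1 means the last symbol is `b`; S2 means the last 2 symbols are `bb`; S3 means the last 3 symbols are `bbb`. Only S3 accepts. On a mismatch, fall back to the longest proper suffix that is still a prefix of `bbb`.
4 states suffice.
        a   b  
>  S0   S0  S1 
   S1   S0  S2 
   S2   S0  S3 
 * S3   S0  S3 
(> = start, * = accepting)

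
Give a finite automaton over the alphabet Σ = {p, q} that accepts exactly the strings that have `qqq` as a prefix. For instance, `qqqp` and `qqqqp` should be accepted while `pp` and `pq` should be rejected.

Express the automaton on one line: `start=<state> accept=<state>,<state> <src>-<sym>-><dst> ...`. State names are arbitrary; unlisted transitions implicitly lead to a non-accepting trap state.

Walk along `qqq` while the input agrees: from A take `q` to B, and so on. Any deviation drops to the rejecting sink E. Once D is reached the prefix is confirmed and every continuation is accepted.
With 5 states:
       p  q 
>  A   E  B 
   B   E  C 
   C   E  D 
 * D   D  D 
   E   E  E 
(> = start, * = accepting)

start=A accept=D A-p->E A-q->B B-p->E B-q->C C-p->E C-q->D D-p->D D-q->D E-p->E E-q->E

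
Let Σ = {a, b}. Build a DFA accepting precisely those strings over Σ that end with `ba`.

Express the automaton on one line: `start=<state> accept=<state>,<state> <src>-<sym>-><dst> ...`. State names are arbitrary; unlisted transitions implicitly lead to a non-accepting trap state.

start=S0 accept=S2 S0-a->S0 S0-b->S1 S1-a->S2 S1-b->S1 S2-a->S0 S2-b->S1

Let each state record the length of the longest suffix of the input read so far that is also a prefix of `ba`. S1 means the last symbol is `b`; S2 means the last 2 symbols are `ba`. Accept only at S2, where the string currently ends in `ba`.
        a   b  
>  S0   S0  S1 
   S1   S2  S1 
 * S2   S0  S1 
(> = start, * = accepting)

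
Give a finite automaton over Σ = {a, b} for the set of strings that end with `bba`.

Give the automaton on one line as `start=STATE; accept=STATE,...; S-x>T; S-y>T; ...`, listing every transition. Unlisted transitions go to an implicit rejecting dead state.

start=q0; accept=q3; q0-a>q0; q0-b>q1; q1-a>q0; q1-b>q2; q2-a>q3; q2-b>q2; q3-a>q0; q3-b>q1

Let each state record the length of the longest suffix of the input read so far that is also a prefix of `bba`. q1 means the last symbol is `b`; q2 means the last 2 symbols are `bb`; q3 means the last 3 symbols are `bba`. Accept only at q3, where the string currently ends in `bba`.
With 4 states:
        a   b  
>  q0   q0  q1 
   q1   q0  q2 
   q2   q3  q2 
 * q3   q0  q1 
(> = start, * = accepting)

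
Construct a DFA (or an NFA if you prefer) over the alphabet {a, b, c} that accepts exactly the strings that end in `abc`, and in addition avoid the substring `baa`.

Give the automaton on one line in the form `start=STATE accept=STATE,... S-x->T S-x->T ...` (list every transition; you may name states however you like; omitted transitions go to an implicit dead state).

Build one automaton per condition and run them in lockstep. The first has 4 states tracking how much of the suffix `abc` has currently been matched; the second has 4 states tracking partial matches of the forbidden pattern `baa`. A product state is a pair (one from each), accepting exactly when both do.
A 10-state machine:
        a   b   c  
>  S0   S1  S2  S0 
   S1   S1  S3  S0 
   S2   S4  S2  S0 
   S3   S4  S2  S5 
   S4   S6  S3  S0 
 * S5   S1  S2  S0 
   S6   S6  S7  S8 
   S7   S6  S8  S9 
   S8   S6  S8  S8 
   S9   S6  S8  S8 
(> = start, * = accepting)

start=S0 accept=S5 S0-a->S1 S0-b->S2 S0-c->S0 S1-a->S1 S1-b->S3 S1-c->S0 S2-a->S4 S2-b->S2 S2-c->S0 S3-a->S4 S3-b->S2 S3-c->S5 S4-a->S6 S4-b->S3 S4-c->S0 S5-a->S1 S5-b->S2 S5-c->S0 S6-a->S6 S6-b->S7 S6-c->S8 S7-a->S6 S7-b->S8 S7-c->S9 S8-a->S6 S8-b->S8 S8-c->S8 S9-a->S6 S9-b->S8 S9-c->S8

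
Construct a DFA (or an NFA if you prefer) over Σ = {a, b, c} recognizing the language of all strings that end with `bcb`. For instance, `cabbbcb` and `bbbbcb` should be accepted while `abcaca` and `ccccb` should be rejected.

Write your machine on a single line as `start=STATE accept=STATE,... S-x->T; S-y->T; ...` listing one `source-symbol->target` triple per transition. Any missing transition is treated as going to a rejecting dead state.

start=S0; accept=S3; S0-a->S0; S0-b->S1; S0-c->S0; S1-a->S0; S1-b->S1; S1-c->S2; S2-a->S0; S2-b->S3; S2-c->S0; S3-a->S0; S3-b->S1; S3-c->S2

Remember how much of `bcb` the current input suffix matches. State S0 means no match yet; S1 means the last symbol is `b`; S2 means the last 2 symbols are `bc`; S3 means the last 3 symbols are `bcb`. Only S3 accepts. On a mismatch, fall back to the longest proper suffix that is still a prefix of `bcb`.
With 4 states:
        a   b   c  
>  S0   S0  S1  S0 
   S1   S0  S1  S2 
   S2   S0  S3  S0 
 * S3   S0  S1  S2 
(> = start, * = accepting)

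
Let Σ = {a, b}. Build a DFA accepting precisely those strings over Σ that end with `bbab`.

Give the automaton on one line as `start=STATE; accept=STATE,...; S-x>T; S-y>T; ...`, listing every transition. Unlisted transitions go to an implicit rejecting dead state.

Let each state record the length of the longest suffix of the input read so far that is also a prefix of `bbab`. q1 means the last symbol is `b`; q2 means the last 2 symbols are `bb`; q3 means the last 3 symbols are `bba`; q4 means the last 4 symbols are `bbab`. Accept only at q4, where the string currently ends in `bbab`.
5 states suffice.
        a   b  
>  q0   q0  q1 
   q1   q0  q2 
   q2   q3  q2 
   q3   q0  q4 
 * q4   q0  q2 
(> = start, * = accepting)

start=q0; accept=q4; q0-a>q0; q0-b>q1; q1-a>q0; q1-b>q2; q2-a>q3; q2-b>q2; q3-a>q0; q3-b>q4; q4-a>q0; q4-b>q2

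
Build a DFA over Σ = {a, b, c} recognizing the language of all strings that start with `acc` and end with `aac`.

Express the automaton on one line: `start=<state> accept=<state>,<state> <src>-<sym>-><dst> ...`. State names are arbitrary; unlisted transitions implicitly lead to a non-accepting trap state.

Handle the two conditions separately and then intersect. The first has 5 states tracking whether the input so far still matches the prefix `acc`; the second has 4 states tracking how much of the suffix `aac` has currently been matched. A product state is a pair (one from each), accepting exactly when both do.
11 states suffice.
          a    b    c  
>  s0     s1   s2   s2 
   s1     s3   s2   s4 
   s2     s5   s2   s2 
   s3     s3   s2   s6 
   s4     s5   s2   s7 
   s5     s3   s2   s2 
   s6     s5   s2   s2 
   s7     s8   s7   s7 
   s8     s9   s7   s7 
   s9     s9   s7  s10 
 * s10    s8   s7   s7 
(> = start, * = accepting)

start=s0 accept=s10 s0-a->s1 s0-b->s2 s0-c->s2 s1-a->s3 s1-b->s2 s1-c->s4 s2-a->s5 s2-b->s2 s2-c->s2 s3-a->s3 s3-b->s2 s3-c->s6 s4-a->s5 s4-b->s2 s4-c->s7 s5-a->s3 s5-b->s2 s5-c->s2 s6-a->s5 s6-b->s2 s6-c->s2 s7-a->s8 s7-b->s7 s7-c->s7 s8-a->s9 s8-b->s7 s8-c->s7 s9-a->s9 s9-b->s7 s9-c->s10 s10-a->s8 s10-b->s7 s10-c->s7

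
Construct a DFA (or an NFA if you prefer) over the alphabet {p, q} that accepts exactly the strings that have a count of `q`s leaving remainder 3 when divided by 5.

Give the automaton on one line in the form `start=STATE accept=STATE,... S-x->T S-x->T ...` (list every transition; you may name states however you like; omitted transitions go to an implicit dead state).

start=s0 accept=s3 s0-p->s0 s0-q->s1 s1-p->s1 s1-q->s2 s2-p->s2 s2-q->s3 s3-p->s3 s3-q->s4 s4-p->s4 s4-q->s0

Keep the running count of `q`s modulo 5: each `q` advances along the cycle s0 → s1 → s2 → s3 → s4 → s0 while other symbols loop. Accept at s3.
With 5 states:
        p   q  
>  s0   s0  s1 
   s1   s1  s2 
   s2   s2  s3 
 * s3   s3  s4 
   s4   s4  s0 
(> = start, * = accepting)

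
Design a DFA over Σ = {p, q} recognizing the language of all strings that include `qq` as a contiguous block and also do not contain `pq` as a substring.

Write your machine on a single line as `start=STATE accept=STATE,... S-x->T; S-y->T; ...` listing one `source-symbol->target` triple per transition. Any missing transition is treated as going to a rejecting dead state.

Handle the two conditions separately and then intersect. The first has 3 states tracking whether and how much of `qq` has been seen; the second has 3 states tracking partial matches of the forbidden pattern `pq`. A product state is a pair (one from each), accepting exactly when both do.
An 8-state machine:
        p   q  
>  s0   s1  s2 
   s1   s1  s3 
   s2   s1  s4 
   s3   s5  s6 
 * s4   s7  s4 
   s5   s5  s3 
   s6   s6  s6 
 * s7   s7  s6 
(> = start, * = accepting)

start=s0; accept=s4,s7; s0-p->s1; s0-q->s2; s1-p->s1; s1-q->s3; s2-p->s1; s2-q->s4; s3-p->s5; s3-q->s6; s4-p->s7; s4-q->s4; s5-p->s5; s5-q->s3; s6-p->s6; s6-q->s6; s7-p->s7; s7-q->s6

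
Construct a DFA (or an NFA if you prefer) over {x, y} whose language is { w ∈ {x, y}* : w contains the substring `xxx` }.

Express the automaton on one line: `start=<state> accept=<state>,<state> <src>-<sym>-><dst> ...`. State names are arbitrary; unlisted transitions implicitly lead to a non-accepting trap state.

start=q0 accept=q3 q0-x->q1 q0-y->q0 q1-x->q2 q1-y->q0 q2-x->q3 q2-y->q0 q3-x->q3 q3-y->q3

Track how much of `xxx` has been matched so far: state q0 is no progress, q3 is the absorbing accept state reached once `xxx` has occurred. Intermediate states record partial matches; on a mismatch, fall back to the longest reusable overlap.
        x   y  
>  q0   q1  q0 
   q1   q2  q0 
   q2   q3  q0 
 * q3   q3  q3 
(> = start, * = accepting)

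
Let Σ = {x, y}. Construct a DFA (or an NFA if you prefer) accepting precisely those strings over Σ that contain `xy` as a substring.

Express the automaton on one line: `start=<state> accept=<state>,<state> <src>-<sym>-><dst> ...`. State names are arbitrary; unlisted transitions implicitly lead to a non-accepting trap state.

Track how much of `xy` has been matched so far: state A is no progress, C is the absorbing accept state reached once `xy` has occurred. Intermediate states record partial matches; on a mismatch, fall back to the longest reusable overlap.
3 states suffice.
       x  y 
>  A   B  A 
   B   B  C 
 * C   C  C 
(> = start, * = accepting)

start=A accept=C A-x->B A-y->A B-x->B B-y->C C-x->C C-y->C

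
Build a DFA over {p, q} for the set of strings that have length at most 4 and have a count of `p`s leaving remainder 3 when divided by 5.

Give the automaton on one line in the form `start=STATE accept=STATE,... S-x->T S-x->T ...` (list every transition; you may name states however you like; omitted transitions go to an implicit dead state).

Build one automaton per condition and run them in lockstep. One (6 states) tracks the input length, saturating at 5; the other (5 states) tracks the count of `p`s modulo 5. Each combined state is a pair, one component from each; accept when both components accept. After merging equivalent states the machine shrinks.
With 9 states:
        p   q  
>  S0   S1  S2 
   S1   S3  S4 
   S2   S4  S5 
   S3   S6  S7 
   S4   S7  S5 
   S5   S5  S5 
 * S6   S5  S8 
   S7   S8  S5 
 * S8   S5  S5 
(> = start, * = accepting)

start=S0 accept=S6,S8 S0-p->S1 S0-q->S2 S1-p->S3 S1-q->S4 S2-p->S4 S2-q->S5 S3-p->S6 S3-q->S7 S4-p->S7 S4-q->S5 S5-p->S5 S5-q->S5 S6-p->S5 S6-q->S8 S7-p->S8 S7-q->S5 S8-p->S5 S8-q->S5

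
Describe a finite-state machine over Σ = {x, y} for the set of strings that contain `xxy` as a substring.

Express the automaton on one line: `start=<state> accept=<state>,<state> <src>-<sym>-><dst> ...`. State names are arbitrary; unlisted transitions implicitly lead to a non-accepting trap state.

Track how much of `xxy` has been matched so far: state A is no progress, D is the absorbing accept state reached once `xxy` has occurred. Intermediate states record partial matches; on a mismatch, fall back to the longest reusable overlap.
       x  y 
>  A   B  A 
   B   C  A 
   C   C  D 
 * D   D  D 
(> = start, * = accepting)

start=A accept=D A-x->B A-y->A B-x->C B-y->A C-x->C C-y->D D-x->D D-y->D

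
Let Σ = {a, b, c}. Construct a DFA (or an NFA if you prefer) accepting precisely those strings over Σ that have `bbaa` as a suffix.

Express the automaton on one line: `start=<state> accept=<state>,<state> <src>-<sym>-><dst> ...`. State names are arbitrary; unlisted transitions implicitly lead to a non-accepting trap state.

start=s0 accept=s4 s0-a->s0 s0-b->s1 s0-c->s0 s1-a->s0 s1-b->s2 s1-c->s0 s2-a->s3 s2-b->s2 s2-c->s0 s3-a->s4 s3-b->s1 s3-c->s0 s4-a->s0 s4-b->s1 s4-c->s0

Remember how much of `bbaa` the current input suffix matches. State s0 means no match yet; s1 means the last symbol is `b`; s2 means the last 2 symbols are `bb`; s3 means the last 3 symbols are `bba`; s4 means the last 4 symbols are `bbaa`. Only s4 accepts. On a mismatch, fall back to the longest proper suffix that is still a prefix of `bbaa`.
A 5-state machine:
        a   b   c  
>  s0   s0  s1  s0 
   s1   s0  s2  s0 
   s2   s3  s2  s0 
   s3   s4  s1  s0 
 * s4   s0  s1  s0 
(> = start, * = accepting)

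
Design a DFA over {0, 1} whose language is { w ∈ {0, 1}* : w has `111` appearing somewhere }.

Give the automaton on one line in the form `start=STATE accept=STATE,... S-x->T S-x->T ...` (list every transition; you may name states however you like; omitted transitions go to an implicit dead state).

States q0..q2 record the length of the longest prefix of `111` that matches the current input suffix. Reaching q3 means `111` has been seen, and we stay there forever. Accept from q3.
4 states suffice.
        0   1  
>  q0   q0  q1 
   q1   q0  q2 
   q2   q0  q3 
 * q3   q3  q3 
(> = start, * = accepting)

start=q0 accept=q3 q0-0->q0 q0-1->q1 q1-0->q0 q1-1->q2 q2-0->q0 q2-1->q3 q3-0->q3 q3-1->q3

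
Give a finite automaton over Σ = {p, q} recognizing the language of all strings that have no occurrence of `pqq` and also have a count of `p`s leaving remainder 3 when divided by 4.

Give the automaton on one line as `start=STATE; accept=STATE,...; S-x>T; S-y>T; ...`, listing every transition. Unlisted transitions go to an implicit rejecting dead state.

Run two small machines in parallel and take their product. One (4 states) tracks partial matches of the forbidden pattern `pqq`; the other (4 states) tracks the count of `p`s modulo 4. Each combined state is a pair, one component from each; accept when both components accept. Equivalent product states are then merged.
A 10-state machine:
        p   q  
>  s0   s1  s0 
   s1   s2  s3 
   s2   s4  s5 
   s3   s2  s6 
 * s4   s7  s8 
   s5   s4  s6 
   s6   s6  s6 
   s7   s1  s9 
 * s8   s7  s6 
   s9   s1  s6 
(> = start, * = accepting)

start=s0; accept=s4,s8; s0-p>s1; s0-q>s0; s1-p>s2; s1-q>s3; s2-p>s4; s2-q>s5; s3-p>s2; s3-q>s6; s4-p>s7; s4-q>s8; s5-p>s4; s5-q>s6; s6-p>s6; s6-q>s6; s7-p>s1; s7-q>s9; s8-p>s7; s8-q>s6; s9-p>s1; s9-q>s6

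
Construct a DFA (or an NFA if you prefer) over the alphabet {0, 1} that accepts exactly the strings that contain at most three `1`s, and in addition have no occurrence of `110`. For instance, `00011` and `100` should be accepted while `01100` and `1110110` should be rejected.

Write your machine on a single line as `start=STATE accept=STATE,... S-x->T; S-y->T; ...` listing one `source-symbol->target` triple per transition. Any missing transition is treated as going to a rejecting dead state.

start=A; accept=A,B,C,D,E,G,H,K,M; A-0->A; A-1->B; B-0->C; B-1->D; C-0->C; C-1->E; D-0->F; D-1->G; E-0->H; E-1->G; F-0->F; F-1->I; G-0->I; G-1->J; H-0->H; H-1->K; I-0->I; I-1->L; J-0->L; J-1->J; K-0->M; K-1->J; L-0->L; L-1->L; M-0->M; M-1->N; N-0->O; N-1->J; O-0->O; O-1->N

Build one automaton per condition and run them in lockstep. One (5 states) tracks the count of `1`s, saturating at 4; the other (4 states) tracks partial matches of the forbidden pattern `110`. Each combined state is a pair, one component from each; accept when both components accept.
A 15-state machine:
       0  1 
>* A   A  B 
 * B   C  D 
 * C   C  E 
 * D   F  G 
 * E   H  G 
   F   F  I 
 * G   I  J 
 * H   H  K 
   I   I  L 
   J   L  J 
 * K   M  J 
   L   L  L 
 * M   M  N 
   N   O  J 
   O   O  N 
(> = start, * = accepting)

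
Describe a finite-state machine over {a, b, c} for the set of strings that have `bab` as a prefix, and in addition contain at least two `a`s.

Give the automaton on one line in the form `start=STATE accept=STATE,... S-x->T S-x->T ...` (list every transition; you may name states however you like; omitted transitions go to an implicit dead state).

start=s0 accept=s5 s0-a->s1 s0-b->s2 s0-c->s1 s1-a->s1 s1-b->s1 s1-c->s1 s2-a->s3 s2-b->s1 s2-c->s1 s3-a->s1 s3-b->s4 s3-c->s1 s4-a->s5 s4-b->s4 s4-c->s4 s5-a->s5 s5-b->s5 s5-c->s5

Build one automaton per condition and run them in lockstep. One (5 states) tracks whether the input so far still matches the prefix `bab`; the other (4 states) tracks the count of `a`s, saturating at 3. Each combined state is a pair, one component from each; accept when both components accept. Minimizing collapses redundant product states.
With 6 states:
        a   b   c  
>  s0   s1  s2  s1 
   s1   s1  s1  s1 
   s2   s3  s1  s1 
   s3   s1  s4  s1 
   s4   s5  s4  s4 
 * s5   s5  s5  s5 
(> = start, * = accepting)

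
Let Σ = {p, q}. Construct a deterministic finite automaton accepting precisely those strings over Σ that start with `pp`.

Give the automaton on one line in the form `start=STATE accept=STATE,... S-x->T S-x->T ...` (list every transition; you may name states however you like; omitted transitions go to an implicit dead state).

Check the first 2 symbols one by one: S0 through S1 record how many have matched `pp` so far; any wrong symbol goes to the dead state S3. After all 2 match we enter the accepting sink S2.
A 4-state machine:
        p   q  
>  S0   S1  S3 
   S1   S2  S3 
 * S2   S2  S2 
   S3   S3  S3 
(> = start, * = accepting)

start=S0 accept=S2 S0-p->S1 S0-q->S3 S1-p->S2 S1-q->S3 S2-p->S2 S2-q->S2 S3-p->S3 S3-q->S3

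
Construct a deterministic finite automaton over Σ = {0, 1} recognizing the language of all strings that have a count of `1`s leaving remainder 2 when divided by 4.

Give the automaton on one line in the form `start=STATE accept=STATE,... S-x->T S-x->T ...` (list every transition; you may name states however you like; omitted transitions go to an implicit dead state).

start=q0 accept=q2 q0-0->q0 q0-1->q1 q1-0->q1 q1-1->q2 q2-0->q2 q2-1->q3 q3-0->q3 q3-1->q0

Keep the running count of `1`s modulo 4: each `1` advances along the cycle q0 → q1 → q2 → q3 → q0 while other symbols loop. Accept at q2.
A 4-state machine:
        0   1  
>  q0   q0  q1 
   q1   q1  q2 
 * q2   q2  q3 
   q3   q3  q0 
(> = start, * = accepting)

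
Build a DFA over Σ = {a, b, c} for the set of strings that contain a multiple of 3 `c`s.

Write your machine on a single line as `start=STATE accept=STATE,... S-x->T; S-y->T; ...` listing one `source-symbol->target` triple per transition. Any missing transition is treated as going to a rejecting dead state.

The only thing that matters is how many `c`s have appeared, reduced mod 3. Use one state per residue: q0 for 0, …, q2 for 2. Reading `c` moves to the next residue; anything else stays put. q0 is accepting.
        a   b   c  
>* q0   q0  q0  q1 
   q1   q1  q1  q2 
   q2   q2  q2  q0 
(> = start, * = accepting)

start=q0; accept=q0; q0-a->q0; q0-b->q0; q0-c->q1; q1-a->q1; q1-b->q1; q1-c->q2; q2-a->q2; q2-b->q2; q2-c->q0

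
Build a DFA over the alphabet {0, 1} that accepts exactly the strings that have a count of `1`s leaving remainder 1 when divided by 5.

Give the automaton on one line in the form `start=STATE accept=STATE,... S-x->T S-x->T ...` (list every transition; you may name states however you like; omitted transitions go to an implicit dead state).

start=s0 accept=s1 s0-0->s0 s0-1->s1 s1-0->s1 s1-1->s2 s2-0->s2 s2-1->s3 s3-0->s3 s3-1->s4 s4-0->s4 s4-1->s0

The only thing that matters is how many `1`s have appeared, reduced mod 5. Use one state per residue: s0 for 0, …, s4 for 4. Reading `1` moves to the next residue; anything else stays put. s1 is accepting.
A 5-state machine:
        0   1  
>  s0   s0  s1 
 * s1   s1  s2 
   s2   s2  s3 
   s3   s3  s4 
   s4   s4  s0 
(> = start, * = accepting)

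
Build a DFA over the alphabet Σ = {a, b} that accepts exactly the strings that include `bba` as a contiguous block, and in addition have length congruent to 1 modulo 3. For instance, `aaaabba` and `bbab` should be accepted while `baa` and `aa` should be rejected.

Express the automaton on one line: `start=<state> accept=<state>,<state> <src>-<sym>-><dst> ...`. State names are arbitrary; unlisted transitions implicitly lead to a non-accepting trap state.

start=q0 accept=q10 q0-a->q1 q0-b->q2 q1-a->q3 q1-b->q4 q2-a->q3 q2-b->q5 q3-a->q0 q3-b->q6 q4-a->q0 q4-b->q7 q5-a->q8 q5-b->q7 q6-a->q1 q6-b->q9 q7-a->q10 q7-b->q9 q8-a->q10 q8-b->q10 q9-a->q11 q9-b->q5 q10-a->q11 q10-b->q11 q11-a->q8 q11-b->q8

Build one automaton per condition and run them in lockstep. The first has 4 states tracking whether and how much of `bba` has been seen; the second has 3 states tracking the input length modulo 3. A product state is a pair (one from each), accepting exactly when both do.
With 12 states:
          a    b  
>  q0     q1   q2 
   q1     q3   q4 
   q2     q3   q5 
   q3     q0   q6 
   q4     q0   q7 
   q5     q8   q7 
   q6     q1   q9 
   q7    q10   q9 
   q8    q10  q10 
   q9    q11   q5 
 * q10   q11  q11 
   q11    q8   q8 
(> = start, * = accepting)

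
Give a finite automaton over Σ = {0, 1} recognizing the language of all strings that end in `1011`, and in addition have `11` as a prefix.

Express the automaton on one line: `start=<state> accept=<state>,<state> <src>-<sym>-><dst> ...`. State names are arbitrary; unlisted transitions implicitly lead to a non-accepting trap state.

Build one automaton per condition and run them in lockstep. One (5 states) tracks how much of the suffix `1011` has currently been matched; the other (4 states) tracks whether the input so far still matches the prefix `11`. Each combined state is a pair, one component from each; accept when both components accept. Minimizing collapses redundant product states.
An 8-state machine:
        0   1  
>  S0   S1  S2 
   S1   S1  S1 
   S2   S1  S3 
   S3   S4  S3 
   S4   S5  S6 
   S5   S5  S3 
   S6   S4  S7 
 * S7   S4  S3 
(> = start, * = accepting)

start=S0 accept=S7 S0-0->S1 S0-1->S2 S1-0->S1 S1-1->S1 S2-0->S1 S2-1->S3 S3-0->S4 S3-1->S3 S4-0->S5 S4-1->S6 S5-0->S5 S5-1->S3 S6-0->S4 S6-1->S7 S7-0->S4 S7-1->S3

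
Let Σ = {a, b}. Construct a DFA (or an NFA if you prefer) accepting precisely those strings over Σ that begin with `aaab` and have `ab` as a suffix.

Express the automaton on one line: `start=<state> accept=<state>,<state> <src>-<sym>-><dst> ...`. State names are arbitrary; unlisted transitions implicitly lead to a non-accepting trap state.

Handle the two conditions separately and then intersect. The first has 6 states tracking whether the input so far still matches the prefix `aaab`; the second has 3 states tracking how much of the suffix `ab` has currently been matched. A product state is a pair (one from each), accepting exactly when both do.
With 10 states:
        a   b  
>  q0   q1  q2 
   q1   q3  q4 
   q2   q5  q2 
   q3   q6  q4 
   q4   q5  q2 
   q5   q5  q4 
   q6   q5  q7 
 * q7   q8  q9 
   q8   q8  q7 
   q9   q8  q9 
(> = start, * = accepting)

start=q0 accept=q7 q0-a->q1 q0-b->q2 q1-a->q3 q1-b->q4 q2-a->q5 q2-b->q2 q3-a->q6 q3-b->q4 q4-a->q5 q4-b->q2 q5-a->q5 q5-b->q4 q6-a->q5 q6-b->q7 q7-a->q8 q7-b->q9 q8-a->q8 q8-b->q7 q9-a->q8 q9-b->q9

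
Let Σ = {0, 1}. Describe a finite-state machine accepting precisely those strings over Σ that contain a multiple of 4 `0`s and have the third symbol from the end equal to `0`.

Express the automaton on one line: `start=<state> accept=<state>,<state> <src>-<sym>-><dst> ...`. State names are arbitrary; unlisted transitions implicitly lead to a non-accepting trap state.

Build one automaton per condition and run them in lockstep. One (4 states) tracks the count of `0`s modulo 4; the other (15 states) tracks the last 3 symbols read. Each combined state is a pair, one component from each; accept when both components accept. Minimizing collapses redundant product states.
A 15-state machine:
          0    1  
>  q0     q1   q0 
   q1     q2   q1 
   q2     q3   q4 
   q3     q5   q6 
   q4     q7   q4 
 * q5     q1   q8 
   q6     q9  q10 
   q7    q11   q6 
 * q8     q1  q12 
 * q9     q1  q13 
   q10   q14  q10 
   q11    q1   q8 
 * q12    q1   q0 
   q13    q1  q12 
   q14    q1  q13 
(> = start, * = accepting)

start=q0 accept=q5,q8,q9,q12 q0-0->q1 q0-1->q0 q1-0->q2 q1-1->q1 q2-0->q3 q2-1->q4 q3-0->q5 q3-1->q6 q4-0->q7 q4-1->q4 q5-0->q1 q5-1->q8 q6-0->q9 q6-1->q10 q7-0->q11 q7-1->q6 q8-0->q1 q8-1->q12 q9-0->q1 q9-1->q13 q10-0->q14 q10-1->q10 q11-0->q1 q11-1->q8 q12-0->q1 q12-1->q0 q13-0->q1 q13-1->q12 q14-0->q1 q14-1->q13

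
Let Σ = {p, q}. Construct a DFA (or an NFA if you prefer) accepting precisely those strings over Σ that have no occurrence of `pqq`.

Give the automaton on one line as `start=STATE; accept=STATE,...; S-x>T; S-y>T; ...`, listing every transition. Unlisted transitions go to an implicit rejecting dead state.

start=A; accept=A,B,C; A-p>B; A-q>A; B-p>B; B-q>C; C-p>B; C-q>D; D-p>D; D-q>D

Track partial matches of the forbidden pattern `pqq`. State D is a dead state reached once `pqq` has occurred; every other state accepts. A means no part of `pqq` is currently matched.
4 states suffice.
       p  q 
>* A   B  A 
 * B   B  C 
 * C   B  D 
   D   D  D 
(> = start, * = accepting)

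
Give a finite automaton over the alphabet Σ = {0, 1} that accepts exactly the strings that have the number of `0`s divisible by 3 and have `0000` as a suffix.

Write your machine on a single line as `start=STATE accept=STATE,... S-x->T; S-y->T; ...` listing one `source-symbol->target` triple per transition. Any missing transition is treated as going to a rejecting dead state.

Handle the two conditions separately and then intersect. One (3 states) tracks the count of `0`s modulo 3; the other (5 states) tracks how much of the suffix `0000` has currently been matched. Each combined state is a pair, one component from each; accept when both components accept. After merging equivalent states the machine shrinks.
7 states suffice.
        0   1  
>  q0   q1  q0 
   q1   q2  q1 
   q2   q3  q2 
   q3   q4  q0 
   q4   q5  q1 
   q5   q6  q2 
 * q6   q4  q0 
(> = start, * = accepting)

start=q0; accept=q6; q0-0->q1; q0-1->q0; q1-0->q2; q1-1->q1; q2-0->q3; q2-1->q2; q3-0->q4; q3-1->q0; q4-0->q5; q4-1->q1; q5-0->q6; q5-1->q2; q6-0->q4; q6-1->q0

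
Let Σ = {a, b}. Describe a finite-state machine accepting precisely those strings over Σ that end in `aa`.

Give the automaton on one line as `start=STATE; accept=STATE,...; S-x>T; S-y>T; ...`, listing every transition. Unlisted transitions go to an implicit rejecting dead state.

Remember how much of `aa` the current input suffix matches. State s0 means no match yet; s1 means the last symbol is `a`; s2 means the last 2 symbols are `aa`. Only s2 accepts. On a mismatch, fall back to the longest proper suffix that is still a prefix of `aa`.
With 3 states:
        a   b  
>  s0   s1  s0 
   s1   s2  s0 
 * s2   s2  s0 
(> = start, * = accepting)

start=s0; accept=s2; s0-a>s1; s0-b>s0; s1-a>s2; s1-b>s0; s2-a>s2; s2-b>s0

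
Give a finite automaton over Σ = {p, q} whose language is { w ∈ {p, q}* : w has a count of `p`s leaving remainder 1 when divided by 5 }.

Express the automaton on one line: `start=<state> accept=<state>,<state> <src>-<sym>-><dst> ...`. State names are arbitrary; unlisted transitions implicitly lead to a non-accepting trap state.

The only thing that matters is how many `p`s have appeared, reduced mod 5. Use one state per residue: s0 for 0, …, s4 for 4. Reading `p` moves to the next residue; anything else stays put. s1 is accepting.
        p   q  
>  s0   s1  s0 
 * s1   s2  s1 
   s2   s3  s2 
   s3   s4  s3 
   s4   s0  s4 
(> = start, * = accepting)

start=s0 accept=s1 s0-p->s1 s0-q->s0 s1-p->s2 s1-q->s1 s2-p->s3 s2-q->s2 s3-p->s4 s3-q->s3 s4-p->s0 s4-q->s4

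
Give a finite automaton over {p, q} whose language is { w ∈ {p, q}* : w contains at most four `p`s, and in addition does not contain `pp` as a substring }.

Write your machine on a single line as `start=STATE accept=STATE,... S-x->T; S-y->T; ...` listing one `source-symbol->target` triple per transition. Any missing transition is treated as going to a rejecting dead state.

Handle the two conditions separately and then intersect. One (6 states) tracks the count of `p`s, saturating at 5; the other (3 states) tracks partial matches of the forbidden pattern `pp`. Each combined state is a pair, one component from each; accept when both components accept. Equivalent product states are then merged.
With 9 states:
       p  q 
>* A   B  A 
 * B   C  D 
   C   C  C 
 * D   E  D 
 * E   C  F 
 * F   G  F 
 * G   C  H 
 * H   I  H 
 * I   C  I 
(> = start, * = accepting)

start=A; accept=A,B,D,E,F,G,H,I; A-p->B; A-q->A; B-p->C; B-q->D; C-p->C; C-q->C; D-p->E; D-q->D; E-p->C; E-q->F; F-p->G; F-q->F; G-p->C; G-q->H; H-p->I; H-q->H; I-p->C; I-q->I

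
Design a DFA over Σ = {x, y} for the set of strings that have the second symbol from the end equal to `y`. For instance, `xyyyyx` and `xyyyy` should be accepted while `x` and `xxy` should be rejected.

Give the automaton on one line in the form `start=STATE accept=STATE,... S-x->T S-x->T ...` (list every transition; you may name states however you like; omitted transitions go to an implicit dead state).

Because acceptance depends on a position counted from the end, the machine has to buffer the most recent 2 symbols. Make each state the string of the last up-to-2 symbols read; on input `x` shift the window left and append `x`. Accept when the buffered window has length 2 and begins with `y`.
A 7-state machine:
        x   y  
>  s0   s1  s2 
   s1   s3  s4 
   s2   s5  s6 
   s3   s3  s4 
   s4   s5  s6 
 * s5   s3  s4 
 * s6   s5  s6 
(> = start, * = accepting)

start=s0 accept=s5,s6 s0-x->s1 s0-y->s2 s1-x->s3 s1-y->s4 s2-x->s5 s2-y->s6 s3-x->s3 s3-y->s4 s4-x->s5 s4-y->s6 s5-x->s3 s5-y->s4 s6-x->s5 s6-y->s6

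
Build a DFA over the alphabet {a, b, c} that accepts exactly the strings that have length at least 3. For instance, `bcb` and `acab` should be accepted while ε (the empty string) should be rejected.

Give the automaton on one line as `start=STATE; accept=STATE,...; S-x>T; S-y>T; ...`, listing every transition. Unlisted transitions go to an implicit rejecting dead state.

start=q0; accept=q3,q4; q0-a>q1; q0-b>q1; q0-c>q1; q1-a>q2; q1-b>q2; q1-c>q2; q2-a>q3; q2-b>q3; q2-c>q3; q3-a>q4; q3-b>q4; q3-c>q4; q4-a>q4; q4-b>q4; q4-c>q4

Count input length up to 4: every symbol moves from q0 toward q4, which means 'more than 3' and absorbs. Accept from {q3, q4}.
5 states suffice.
        a   b   c  
>  q0   q1  q1  q1 
   q1   q2  q2  q2 
   q2   q3  q3  q3 
 * q3   q4  q4  q4 
 * q4   q4  q4  q4 
(> = start, * = accepting)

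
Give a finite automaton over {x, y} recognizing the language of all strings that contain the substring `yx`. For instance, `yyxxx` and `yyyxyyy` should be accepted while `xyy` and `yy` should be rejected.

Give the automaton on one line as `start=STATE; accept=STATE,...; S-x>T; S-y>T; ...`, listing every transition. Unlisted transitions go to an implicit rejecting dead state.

start=S0; accept=S2; S0-x>S0; S0-y>S1; S1-x>S2; S1-y>S1; S2-x>S2; S2-y>S2

States S0..S1 record the length of the longest prefix of `yx` that matches the current input suffix. Reaching S2 means `yx` has been seen, and we stay there forever. Accept from S2.
A 3-state machine:
        x   y  
>  S0   S0  S1 
   S1   S2  S1 
 * S2   S2  S2 
(> = start, * = accepting)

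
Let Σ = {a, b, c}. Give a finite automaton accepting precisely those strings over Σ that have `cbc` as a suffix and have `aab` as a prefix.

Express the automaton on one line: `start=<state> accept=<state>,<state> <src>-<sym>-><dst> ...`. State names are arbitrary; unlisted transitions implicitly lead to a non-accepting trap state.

start=S0 accept=S7 S0-a->S1 S0-b->S2 S0-c->S2 S1-a->S3 S1-b->S2 S1-c->S2 S2-a->S2 S2-b->S2 S2-c->S2 S3-a->S2 S3-b->S4 S3-c->S2 S4-a->S4 S4-b->S4 S4-c->S5 S5-a->S4 S5-b->S6 S5-c->S5 S6-a->S4 S6-b->S4 S6-c->S7 S7-a->S4 S7-b->S6 S7-c->S5

Run two small machines in parallel and take their product. One (4 states) tracks how much of the suffix `cbc` has currently been matched; the other (5 states) tracks whether the input so far still matches the prefix `aab`. Each combined state is a pair, one component from each; accept when both components accept. Equivalent product states are then merged.
8 states suffice.
        a   b   c  
>  S0   S1  S2  S2 
   S1   S3  S2  S2 
   S2   S2  S2  S2 
   S3   S2  S4  S2 
   S4   S4  S4  S5 
   S5   S4  S6  S5 
   S6   S4  S4  S7 
 * S7   S4  S6  S5 
(> = start, * = accepting)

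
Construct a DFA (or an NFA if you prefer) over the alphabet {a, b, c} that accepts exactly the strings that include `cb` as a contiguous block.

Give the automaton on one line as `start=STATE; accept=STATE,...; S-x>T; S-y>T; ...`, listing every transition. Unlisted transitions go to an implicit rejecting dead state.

start=s0; accept=s2; s0-a>s0; s0-b>s0; s0-c>s1; s1-a>s0; s1-b>s2; s1-c>s1; s2-a>s2; s2-b>s2; s2-c>s2

Track how much of `cb` has been matched so far: state s0 is no progress, s2 is the absorbing accept state reached once `cb` has occurred. Intermediate states record partial matches; on a mismatch, fall back to the longest reusable overlap.
        a   b   c  
>  s0   s0  s0  s1 
   s1   s0  s2  s1 
 * s2   s2  s2  s2 
(> = start, * = accepting)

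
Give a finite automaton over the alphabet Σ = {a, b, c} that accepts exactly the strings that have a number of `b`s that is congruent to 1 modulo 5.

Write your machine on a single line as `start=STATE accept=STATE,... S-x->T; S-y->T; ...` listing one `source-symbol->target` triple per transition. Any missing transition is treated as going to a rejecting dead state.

Keep the running count of `b`s modulo 5: each `b` advances along the cycle s0 → s1 → s2 → s3 → s4 → s0 while other symbols loop. Accept at s1.
        a   b   c  
>  s0   s0  s1  s0 
 * s1   s1  s2  s1 
   s2   s2  s3  s2 
   s3   s3  s4  s3 
   s4   s4  s0  s4 
(> = start, * = accepting)

start=s0; accept=s1; s0-a->s0; s0-b->s1; s0-c->s0; s1-a->s1; s1-b->s2; s1-c->s1; s2-a->s2; s2-b->s3; s2-c->s2; s3-a->s3; s3-b->s4; s3-c->s3; s4-a->s4; s4-b->s0; s4-c->s4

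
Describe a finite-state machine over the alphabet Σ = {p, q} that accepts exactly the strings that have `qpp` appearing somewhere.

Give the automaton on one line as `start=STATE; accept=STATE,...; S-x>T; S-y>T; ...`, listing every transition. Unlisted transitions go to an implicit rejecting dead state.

start=S0; accept=S3; S0-p>S0; S0-q>S1; S1-p>S2; S1-q>S1; S2-p>S3; S2-q>S1; S3-p>S3; S3-q>S3

Track how much of `qpp` has been matched so far: state S0 is no progress, S3 is the absorbing accept state reached once `qpp` has occurred. Intermediate states record partial matches; on a mismatch, fall back to the longest reusable overlap.
A 4-state machine:
        p   q  
>  S0   S0  S1 
   S1   S2  S1 
   S2   S3  S1 
 * S3   S3  S3 
(> = start, * = accepting)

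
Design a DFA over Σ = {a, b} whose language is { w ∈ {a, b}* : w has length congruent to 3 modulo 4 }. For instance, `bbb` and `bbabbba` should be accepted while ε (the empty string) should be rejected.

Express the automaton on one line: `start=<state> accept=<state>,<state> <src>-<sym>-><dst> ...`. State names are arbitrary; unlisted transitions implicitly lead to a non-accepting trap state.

Only the length mod 4 matters, so use a 4-cycle: from any state, every input symbol moves to the next state, wrapping q3 back to q0. Mark q3 accepting.
A 4-state machine:
        a   b  
>  q0   q1  q1 
   q1   q2  q2 
   q2   q3  q3 
 * q3   q0  q0 
(> = start, * = accepting)

start=q0 accept=q3 q0-a->q1 q0-b->q1 q1-a->q2 q1-b->q2 q2-a->q3 q2-b->q3 q3-a->q0 q3-b->q0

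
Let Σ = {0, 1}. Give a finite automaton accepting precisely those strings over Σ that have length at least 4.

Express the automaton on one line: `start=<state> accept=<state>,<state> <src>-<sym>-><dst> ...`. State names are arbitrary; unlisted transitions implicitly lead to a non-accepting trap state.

Count input length up to 5: every symbol moves from S0 toward S5, which means 'more than 4' and absorbs. Accept from {S4, S5}.
        0   1  
>  S0   S1  S1 
   S1   S2  S2 
   S2   S3  S3 
   S3   S4  S4 
 * S4   S5  S5 
 * S5   S5  S5 
(> = start, * = accepting)

start=S0 accept=S4,S5 S0-0->S1 S0-1->S1 S1-0->S2 S1-1->S2 S2-0->S3 S2-1->S3 S3-0->S4 S3-1->S4 S4-0->S5 S4-1->S5 S5-0->S5 S5-1->S5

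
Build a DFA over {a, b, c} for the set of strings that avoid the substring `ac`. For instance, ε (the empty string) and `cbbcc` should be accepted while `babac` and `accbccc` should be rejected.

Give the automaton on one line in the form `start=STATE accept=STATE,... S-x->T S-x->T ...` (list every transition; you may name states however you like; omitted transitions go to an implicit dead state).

start=q0 accept=q0,q1 q0-a->q1 q0-b->q0 q0-c->q0 q1-a->q1 q1-b->q0 q1-c->q2 q2-a->q2 q2-b->q2 q2-c->q2

This is the complement of 'contains `ac`'. Use the same substring-matching states — q0 through q2 holding how much of `ac` has just been matched — but flip the accepting set: everything except the trap q2 accepts.
With 3 states:
        a   b   c  
>* q0   q1  q0  q0 
 * q1   q1  q0  q2 
   q2   q2  q2  q2 
(> = start, * = accepting)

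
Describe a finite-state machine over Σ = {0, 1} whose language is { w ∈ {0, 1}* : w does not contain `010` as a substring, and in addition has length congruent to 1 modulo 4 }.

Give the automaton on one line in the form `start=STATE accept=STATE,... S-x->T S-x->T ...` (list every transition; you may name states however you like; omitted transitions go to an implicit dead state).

Run two small machines in parallel and take their product. One (4 states) tracks partial matches of the forbidden pattern `010`; the other (4 states) tracks the input length modulo 4. Each combined state is a pair, one component from each; accept when both components accept. Equivalent product states are then merged.
With 13 states:
          0    1  
>  q0     q1   q2 
 * q1     q3   q4 
 * q2     q3   q5 
   q3     q6   q7 
   q4     q8   q9 
   q5     q6   q9 
   q6    q10  q11 
   q7     q8   q0 
   q8     q8   q8 
   q9    q10   q0 
   q10    q1  q12 
   q11    q8   q2 
 * q12    q8   q5 
(> = start, * = accepting)

start=q0 accept=q1,q2,q12 q0-0->q1 q0-1->q2 q1-0->q3 q1-1->q4 q2-0->q3 q2-1->q5 q3-0->q6 q3-1->q7 q4-0->q8 q4-1->q9 q5-0->q6 q5-1->q9 q6-0->q10 q6-1->q11 q7-0->q8 q7-1->q0 q8-0->q8 q8-1->q8 q9-0->q10 q9-1->q0 q10-0->q1 q10-1->q12 q11-0->q8 q11-1->q2 q12-0->q8 q12-1->q5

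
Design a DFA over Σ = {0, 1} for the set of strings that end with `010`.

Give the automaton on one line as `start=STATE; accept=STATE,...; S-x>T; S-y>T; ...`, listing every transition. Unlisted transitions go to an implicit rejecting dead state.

start=S0; accept=S3; S0-0>S1; S0-1>S0; S1-0>S1; S1-1>S2; S2-0>S3; S2-1>S0; S3-0>S1; S3-1>S2

Let each state record the length of the longest suffix of the input read so far that is also a prefix of `010`. S1 means the last symbol is `0`; S2 means the last 2 symbols are `01`; S3 means the last 3 symbols are `010`. Accept only at S3, where the string currently ends in `010`.
        0   1  
>  S0   S1  S0 
   S1   S1  S2 
   S2   S3  S0 
 * S3   S1  S2 
(> = start, * = accepting)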